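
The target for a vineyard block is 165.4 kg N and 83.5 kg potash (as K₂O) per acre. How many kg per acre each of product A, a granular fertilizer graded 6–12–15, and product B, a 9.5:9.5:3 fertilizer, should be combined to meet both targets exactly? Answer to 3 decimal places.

238.594 kg product A, 1590.361 kg product B

With a, b = kg per acre of product A and product B:
N: 0.06·a + 0.095·b = 165.4
K₂O: 0.15·a + 0.03·b = 83.5
From row1: a = (165.4 − 0.095·b) / 0.06.
Into row2: 0.15·(165.4 − 0.095·b)/0.06 + 0.03·b = 83.5 → b = 1590.3614, a = 238.5944.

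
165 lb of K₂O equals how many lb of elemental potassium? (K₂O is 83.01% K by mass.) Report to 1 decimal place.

137.0 lb K

K = 165 × 0.8301 = 136.966 lb.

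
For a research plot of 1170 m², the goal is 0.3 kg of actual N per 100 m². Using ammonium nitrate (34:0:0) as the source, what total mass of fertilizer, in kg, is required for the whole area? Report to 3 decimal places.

Product per 100 m² = 0.3 / 34% = 0.882353 kg.
Total product = 0.882353 × 1170 / 100 = 10.3235 kg.

10.324 kg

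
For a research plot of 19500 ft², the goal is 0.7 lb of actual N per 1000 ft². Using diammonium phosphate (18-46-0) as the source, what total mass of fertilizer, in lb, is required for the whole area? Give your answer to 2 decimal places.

Product per 1000 ft² = 0.7 / 18% = 3.88889 lb.
Total product = 3.88889 × 19500 / 1000 = 75.8333 lb.

75.83 lb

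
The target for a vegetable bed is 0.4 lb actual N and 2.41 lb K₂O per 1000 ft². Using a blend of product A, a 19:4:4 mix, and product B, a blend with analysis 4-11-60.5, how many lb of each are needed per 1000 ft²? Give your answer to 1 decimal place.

Per-1000 ft² balance (a = product A, b = product B):
N: 0.19·a + 0.04·b = 0.4
K₂O: 0.04·a + 0.605·b = 2.41
Eliminate a: (row1) − 0.19/0.04·(row2) → -2.83375·b = -11.0475, so b = 3.89854.
Back-substitute: a = (0.4 − 0.04·3.89854) / 0.19 = 1.28452.

1.3 lb product A, 3.9 lb product B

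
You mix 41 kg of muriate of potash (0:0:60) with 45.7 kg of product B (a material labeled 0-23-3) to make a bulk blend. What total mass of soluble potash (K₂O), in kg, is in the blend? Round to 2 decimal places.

25.97 kg K₂O

K₂O mass = 60%×41 + 3%×45.7 = 25.971 kg.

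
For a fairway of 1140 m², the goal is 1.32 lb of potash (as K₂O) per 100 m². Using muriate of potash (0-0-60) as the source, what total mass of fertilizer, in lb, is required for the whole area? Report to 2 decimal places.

25.08 lb

Product per 100 m² = 1.32 / 60% = 2.2 lb.
Total product = 2.2 × 1140 / 100 = 25.08 lb.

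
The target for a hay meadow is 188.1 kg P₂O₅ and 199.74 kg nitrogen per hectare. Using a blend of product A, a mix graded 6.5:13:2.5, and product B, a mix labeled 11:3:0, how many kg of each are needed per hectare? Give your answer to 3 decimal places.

1190.186 kg product A, 1112.526 kg product B

With a, b = kg per hectare of product A and product B:
P₂O₅: 0.13·a + 0.03·b = 188.1
N: 0.065·a + 0.11·b = 199.74
Eliminate a: (row1) − 0.13/0.065·(row2) → -0.19·b = -211.38, so b = 1112.5263.
Back-substitute: a = (188.1 − 0.03·1112.5263) / 0.13 = 1190.1862.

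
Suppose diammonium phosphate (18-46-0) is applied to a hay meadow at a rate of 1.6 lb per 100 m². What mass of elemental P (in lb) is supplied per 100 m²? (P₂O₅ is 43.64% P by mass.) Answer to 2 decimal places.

0.32 lb P per hundred sq m

P₂O₅ per 100 m² = 1.6 × 46% = 0.736 lb.
Elemental P = 0.736 × 0.4364 = 0.32119 lb per 100 m².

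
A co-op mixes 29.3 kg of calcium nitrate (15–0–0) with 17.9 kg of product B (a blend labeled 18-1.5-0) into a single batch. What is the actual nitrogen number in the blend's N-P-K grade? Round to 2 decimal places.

Total mass = 29.3 + 17.9 = 47.2 kg.
N mass = 15%×29.3 + 18%×17.9 = 7.617 kg.
% N = 7.617 / 47.2 = 16.1377%.

16.14% N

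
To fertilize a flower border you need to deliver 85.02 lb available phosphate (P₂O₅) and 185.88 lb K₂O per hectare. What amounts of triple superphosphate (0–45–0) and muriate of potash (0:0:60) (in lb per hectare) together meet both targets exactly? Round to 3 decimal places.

188.933 lb triple superphosphate, 309.800 lb muriate of potash

With a, b = lb per hectare of triple superphosphate and muriate of potash:
P₂O₅: 0.45·a + 0·b = 85.02
K₂O: 0·a + 0.6·b = 185.88
Solving simultaneously: a = 188.9333, b = 309.8.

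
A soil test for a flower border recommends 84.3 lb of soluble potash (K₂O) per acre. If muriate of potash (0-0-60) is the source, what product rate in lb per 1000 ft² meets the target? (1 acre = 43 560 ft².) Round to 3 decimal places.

3.225 lb of product per thousand sq ft

Product per acre = 84.3 / 60% = 140.5 lb.
Convert to per 1000 ft²: 140.5 × 0.0229568 = 3.22544 lb.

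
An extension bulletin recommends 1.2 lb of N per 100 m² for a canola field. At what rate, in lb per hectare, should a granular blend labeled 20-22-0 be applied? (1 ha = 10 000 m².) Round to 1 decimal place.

600.0 lb of product per hectare

Product per 100 m² = 1.2 / 20% = 6 lb.
Convert to per hectare: 6 × 100 = 600 lb.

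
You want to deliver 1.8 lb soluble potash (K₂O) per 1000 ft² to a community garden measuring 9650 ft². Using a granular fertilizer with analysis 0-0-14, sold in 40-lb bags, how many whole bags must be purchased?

4 bags

Product per 1000 ft² = 1.8 / 14% = 12.8571 lb.
Total product = 12.8571 × 9650 / 1000 = 124.071 lb.
Bags = ⌈124.071 / 40⌉ = 4.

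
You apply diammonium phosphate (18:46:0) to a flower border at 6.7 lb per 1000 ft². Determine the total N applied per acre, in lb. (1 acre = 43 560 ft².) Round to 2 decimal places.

nitrogen per 1000 ft² = 6.7 × 18% = 1.206 lb.
Convert to per acre: 1.206 × 43.56 = 52.5334 lb.

52.53 lb N per acre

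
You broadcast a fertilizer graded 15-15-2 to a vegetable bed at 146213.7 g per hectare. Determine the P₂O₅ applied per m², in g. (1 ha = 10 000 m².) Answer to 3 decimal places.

P₂O₅ per hectare = 146213.7 × 15% = 21932.1 g.
Convert to per m²: 21932.1 × 0.0001 = 2.19321 g.

2.193 g P₂O₅ per sq m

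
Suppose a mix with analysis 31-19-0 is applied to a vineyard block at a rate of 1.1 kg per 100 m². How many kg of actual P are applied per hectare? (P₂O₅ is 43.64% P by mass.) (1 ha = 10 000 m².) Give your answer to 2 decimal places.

P₂O₅ per 100 m² = 1.1 × 19% = 0.209 kg.
Elemental P = 0.209 × 0.4364 = 0.0912076 kg per 100 m².
Convert to per hectare: 0.0912076 × 100 = 9.12076 kg.

9.12 kg P per hectare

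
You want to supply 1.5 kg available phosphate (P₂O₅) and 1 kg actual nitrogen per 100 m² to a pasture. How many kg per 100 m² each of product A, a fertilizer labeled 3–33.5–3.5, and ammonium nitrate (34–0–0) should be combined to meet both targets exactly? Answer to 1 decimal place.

With a, b = kg per 100 m² of product A and ammonium nitrate:
P₂O₅: 0.335·a + 0·b = 1.5
N: 0.03·a + 0.34·b = 1
From row1: a = (1.5 − 0·b) / 0.335.
Into row2: 0.03·(1.5 − 0·b)/0.335 + 0.34·b = 1 → b = 2.54609, a = 4.47761.

4.5 kg product A, 2.5 kg ammonium nitrate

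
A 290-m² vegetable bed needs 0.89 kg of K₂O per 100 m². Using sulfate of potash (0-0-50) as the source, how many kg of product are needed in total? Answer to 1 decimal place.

5.2 kg

Product per 100 m² = 0.89 / 50% = 1.78 kg.
Total product = 1.78 × 290 / 100 = 5.162 kg.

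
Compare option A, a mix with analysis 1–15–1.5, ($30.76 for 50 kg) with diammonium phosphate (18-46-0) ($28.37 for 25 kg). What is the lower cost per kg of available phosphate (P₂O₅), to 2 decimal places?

option A: P₂O₅ per bag = 50 × 15% = 7.5 kg; cost = 30.76 / 7.5 = $4.1013/kg P₂O₅.
diammonium phosphate: P₂O₅ per bag = 25 × 46% = 11.5 kg; cost = 28.37 / 11.5 = $2.4670/kg P₂O₅.
diammonium phosphate is cheaper.

$2.47 per kg P₂O₅ (diammonium phosphate)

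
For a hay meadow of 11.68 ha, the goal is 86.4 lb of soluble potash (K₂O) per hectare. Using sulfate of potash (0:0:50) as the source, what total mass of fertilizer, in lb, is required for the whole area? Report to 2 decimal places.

Product per hectare = 86.4 / 50% = 172.8 lb.
Total product = 172.8 × 11.68 = 2018.304 lb.

2018.30 lb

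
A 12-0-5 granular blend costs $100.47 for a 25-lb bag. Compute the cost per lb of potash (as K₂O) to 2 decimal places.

$80.38 per lb K₂O

K₂O in bag = 25 × 5% = 1.25 lb.
Cost per lb K₂O = $100.47 / 1.25 = $80.3760.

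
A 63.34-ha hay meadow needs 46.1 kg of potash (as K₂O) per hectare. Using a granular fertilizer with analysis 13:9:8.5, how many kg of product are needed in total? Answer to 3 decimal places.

34352.635 kg

Product per hectare = 46.1 / 8.5% = 542.353 kg.
Total product = 542.353 × 63.34 = 34352.6353 kg.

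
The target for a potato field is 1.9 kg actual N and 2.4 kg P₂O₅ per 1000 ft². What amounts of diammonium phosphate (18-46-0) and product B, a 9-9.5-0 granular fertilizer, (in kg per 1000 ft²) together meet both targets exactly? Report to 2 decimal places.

Per-1000 ft² balance (a = diammonium phosphate, b = product B):
N: 0.18·a + 0.09·b = 1.9
P₂O₅: 0.46·a + 0.095·b = 2.4
From row1: a = (1.9 − 0.09·b) / 0.18.
Into row2: 0.46·(1.9 − 0.09·b)/0.18 + 0.095·b = 2.4 → b = 18.1893, a = 1.46091.

1.46 kg diammonium phosphate, 18.19 kg product B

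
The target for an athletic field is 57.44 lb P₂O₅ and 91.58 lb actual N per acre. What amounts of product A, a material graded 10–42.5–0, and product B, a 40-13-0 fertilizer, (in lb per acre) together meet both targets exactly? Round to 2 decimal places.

70.51 lb product A, 211.32 lb product B

With a, b = lb per acre of product A and product B:
P₂O₅: 0.425·a + 0.13·b = 57.44
N: 0.1·a + 0.4·b = 91.58
Eliminate a: (row1) − 0.425/0.1·(row2) → -1.57·b = -331.775, so b = 211.322.
Back-substitute: a = (57.44 − 0.13·211.322) / 0.425 = 70.5134.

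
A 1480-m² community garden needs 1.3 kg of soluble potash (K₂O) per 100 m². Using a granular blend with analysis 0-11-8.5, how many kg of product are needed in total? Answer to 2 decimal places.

226.35 kg

Product per 100 m² = 1.3 / 8.5% = 15.2941 kg.
Total product = 15.2941 × 1480 / 100 = 226.353 kg.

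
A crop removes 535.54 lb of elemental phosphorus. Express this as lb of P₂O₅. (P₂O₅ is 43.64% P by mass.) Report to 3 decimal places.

1227.177 lb P₂O₅

P₂O₅ = 535.54 / 0.4364 = 1227.1769 lb.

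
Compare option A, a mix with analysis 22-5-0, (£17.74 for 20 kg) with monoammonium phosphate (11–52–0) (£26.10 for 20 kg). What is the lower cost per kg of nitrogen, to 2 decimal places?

£4.03 per kg N (option A)

option A: N per bag = 20 × 22% = 4.4 kg; cost = 17.74 / 4.4 = £4.0318/kg N.
monoammonium phosphate: N per bag = 20 × 11% = 2.2 kg; cost = 26.10 / 2.2 = £11.8636/kg N.
option A is cheaper.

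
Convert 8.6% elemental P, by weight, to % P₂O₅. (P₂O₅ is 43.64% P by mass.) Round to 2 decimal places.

%P₂O₅ = 8.6 / 0.4364 = 19.7067%.

19.71% P₂O₅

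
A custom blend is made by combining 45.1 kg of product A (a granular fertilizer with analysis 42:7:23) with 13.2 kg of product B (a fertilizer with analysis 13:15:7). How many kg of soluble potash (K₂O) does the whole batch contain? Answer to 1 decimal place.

K₂O mass = 23%×45.1 + 7%×13.2 = 11.297 kg.

11.3 kg K₂O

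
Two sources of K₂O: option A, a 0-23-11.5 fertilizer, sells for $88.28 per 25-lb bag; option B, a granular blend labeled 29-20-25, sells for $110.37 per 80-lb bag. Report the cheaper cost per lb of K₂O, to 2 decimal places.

option A: K₂O per bag = 25 × 11.5% = 2.875 lb; cost = 88.28 / 2.875 = $30.7061/lb K₂O.
option B: K₂O per bag = 80 × 25% = 20 lb; cost = 110.37 / 20 = $5.5185/lb K₂O.
option B is cheaper.

$5.52 per lb K₂O (option B)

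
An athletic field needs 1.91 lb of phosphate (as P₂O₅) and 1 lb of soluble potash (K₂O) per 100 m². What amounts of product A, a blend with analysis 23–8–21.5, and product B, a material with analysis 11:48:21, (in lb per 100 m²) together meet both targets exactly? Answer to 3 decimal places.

Let a = lb of product A, b = lb of product B (per 100 m²).
P₂O₅: 0.08·a + 0.48·b = 1.91
K₂O: 0.215·a + 0.21·b = 1
Eliminate a: (row1) − 0.08/0.215·(row2) → 0.40186·b = 1.53791, so b = 3.82697.
Back-substitute: a = (1.91 − 0.48·3.82697) / 0.08 = 0.913194.

0.913 lb product A, 3.827 lb product B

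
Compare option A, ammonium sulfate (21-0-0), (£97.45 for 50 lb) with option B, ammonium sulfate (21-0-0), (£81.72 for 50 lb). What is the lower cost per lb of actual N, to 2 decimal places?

£7.78 per lb N (option B)

option A: N per bag = 50 × 21% = 10.5 lb; cost = 97.45 / 10.5 = £9.2810/lb N.
option B: N per bag = 50 × 21% = 10.5 lb; cost = 81.72 / 10.5 = £7.7829/lb N.
option B is cheaper.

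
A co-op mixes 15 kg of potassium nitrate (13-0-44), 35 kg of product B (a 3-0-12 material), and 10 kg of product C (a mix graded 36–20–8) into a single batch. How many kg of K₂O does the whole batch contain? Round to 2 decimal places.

K₂O mass = 44%×15 + 12%×35 + 8%×10 = 11.6 kg.

11.60 kg K₂O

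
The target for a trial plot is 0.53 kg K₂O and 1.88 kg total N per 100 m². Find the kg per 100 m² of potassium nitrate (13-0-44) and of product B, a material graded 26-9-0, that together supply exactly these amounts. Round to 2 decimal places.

1.20 kg potassium nitrate, 6.63 kg product B

Let a = kg of potassium nitrate, b = kg of product B (per 100 m²).
K₂O: 0.44·a + 0·b = 0.53
N: 0.13·a + 0.26·b = 1.88
Eliminate a: (row1) − 0.44/0.13·(row2) → -0.88·b = -5.83308, so b = 6.6285.
Back-substitute: a = (0.53 − 0·6.6285) / 0.44 = 1.20455.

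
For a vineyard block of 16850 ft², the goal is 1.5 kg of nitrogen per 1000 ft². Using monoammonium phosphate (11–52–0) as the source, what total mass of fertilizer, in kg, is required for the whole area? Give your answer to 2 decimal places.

Product per 1000 ft² = 1.5 / 11% = 13.6364 kg.
Total product = 13.6364 × 16850 / 1000 = 229.773 kg.

229.77 kg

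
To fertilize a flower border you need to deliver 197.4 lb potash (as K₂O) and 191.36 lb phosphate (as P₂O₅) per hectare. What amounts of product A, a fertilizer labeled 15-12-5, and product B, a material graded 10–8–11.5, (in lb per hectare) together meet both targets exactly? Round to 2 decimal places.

634.12 lb product A, 1440.82 lb product B

Per-hectare balance (a = product A, b = product B):
K₂O: 0.05·a + 0.115·b = 197.4
P₂O₅: 0.12·a + 0.08·b = 191.36
From row1: a = (197.4 − 0.115·b) / 0.05.
Into row2: 0.12·(197.4 − 0.115·b)/0.05 + 0.08·b = 191.36 → b = 1440.816, a = 634.122.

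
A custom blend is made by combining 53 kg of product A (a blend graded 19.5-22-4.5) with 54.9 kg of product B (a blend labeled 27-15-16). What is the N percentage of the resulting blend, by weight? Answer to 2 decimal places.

23.32% N

Total mass = 53 + 54.9 = 107.9 kg.
N mass = 19.5%×53 + 27%×54.9 = 25.158 kg.
% N = 25.158 / 107.9 = 23.316%.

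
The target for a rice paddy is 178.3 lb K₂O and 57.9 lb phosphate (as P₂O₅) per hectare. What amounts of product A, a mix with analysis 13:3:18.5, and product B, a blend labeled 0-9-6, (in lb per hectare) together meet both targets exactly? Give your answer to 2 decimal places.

Let a = lb of product A, b = lb of product B (per hectare).
K₂O: 0.185·a + 0.06·b = 178.3
P₂O₅: 0.03·a + 0.09·b = 57.9
From row1: a = (178.3 − 0.06·b) / 0.185.
Into row2: 0.03·(178.3 − 0.06·b)/0.185 + 0.09·b = 57.9 → b = 361.111, a = 846.667.

846.67 lb product A, 361.11 lb product B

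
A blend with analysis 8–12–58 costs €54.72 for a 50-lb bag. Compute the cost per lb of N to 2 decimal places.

€13.68 per lb N

N in bag = 50 × 8% = 4 lb.
Cost per lb N = €54.72 / 4 = €13.6800.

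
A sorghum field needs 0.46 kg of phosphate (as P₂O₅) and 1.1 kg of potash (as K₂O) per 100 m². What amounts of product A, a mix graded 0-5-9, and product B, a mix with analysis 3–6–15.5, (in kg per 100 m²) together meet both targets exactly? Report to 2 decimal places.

Per-100 m² balance (a = product A, b = product B):
P₂O₅: 0.05·a + 0.06·b = 0.46
K₂O: 0.09·a + 0.155·b = 1.1
Eliminate b: (row1) − 0.06/0.155·(row2) → 0.0151613·a = 0.0341935, so a = 2.25532.
Then b = (1.1 − 0.09·2.25532) / 0.155 = 5.78723.

2.26 kg product A, 5.79 kg product B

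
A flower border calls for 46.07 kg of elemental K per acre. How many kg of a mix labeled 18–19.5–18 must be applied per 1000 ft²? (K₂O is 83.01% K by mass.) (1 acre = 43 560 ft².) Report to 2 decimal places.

7.08 kg of product per thousand sq ft

As K₂O: 46.07 / 0.8301 = 55.4993 kg per acre.
Product per acre = 55.4993 / 18% = 308.33 kg.
Convert to per 1000 ft²: 308.33 × 0.0229568 = 7.07827 kg.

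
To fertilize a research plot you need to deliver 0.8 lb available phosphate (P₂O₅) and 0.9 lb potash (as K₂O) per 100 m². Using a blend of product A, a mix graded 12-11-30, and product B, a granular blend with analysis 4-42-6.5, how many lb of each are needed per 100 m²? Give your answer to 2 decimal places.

With a, b = lb per 100 m² of product A and product B:
P₂O₅: 0.11·a + 0.42·b = 0.8
K₂O: 0.3·a + 0.065·b = 0.9
Eliminate a: (row1) − 0.11/0.3·(row2) → 0.396167·b = 0.47, so b = 1.18637.
Back-substitute: a = (0.8 − 0.42·1.18637) / 0.11 = 2.74295.

2.74 lb product A, 1.19 lb product B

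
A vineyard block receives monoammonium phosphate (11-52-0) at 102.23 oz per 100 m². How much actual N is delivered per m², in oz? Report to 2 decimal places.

0.11 oz N per sq m

nitrogen per 100 m² = 102.23 × 11% = 11.2453 oz.
Convert to per m²: 11.2453 × 0.01 = 0.112453 oz.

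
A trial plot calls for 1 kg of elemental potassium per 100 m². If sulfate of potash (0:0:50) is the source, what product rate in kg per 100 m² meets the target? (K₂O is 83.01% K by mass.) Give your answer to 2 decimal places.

As K₂O: 1 / 0.8301 = 1.20467 kg per 100 m².
Product per 100 m² = 1.20467 / 50% = 2.40935 kg.

2.41 kg of product per hundred sq m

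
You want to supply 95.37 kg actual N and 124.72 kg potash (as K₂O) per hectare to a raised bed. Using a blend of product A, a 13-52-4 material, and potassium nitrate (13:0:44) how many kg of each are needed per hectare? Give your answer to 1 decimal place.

With a, b = kg per hectare of product A and potassium nitrate:
N: 0.13·a + 0.13·b = 95.37
K₂O: 0.04·a + 0.44·b = 124.72
Eliminate b: (row1) − 0.13/0.44·(row2) → 0.118182·a = 58.5209, so a = 495.177.
Then b = (124.72 − 0.04·495.177) / 0.44 = 238.438.

495.2 kg product A, 238.4 kg potassium nitrate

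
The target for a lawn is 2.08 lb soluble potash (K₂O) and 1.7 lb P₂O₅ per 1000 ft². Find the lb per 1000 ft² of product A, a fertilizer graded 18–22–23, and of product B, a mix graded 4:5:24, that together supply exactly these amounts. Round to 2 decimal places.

Per-1000 ft² balance (a = product A, b = product B):
K₂O: 0.23·a + 0.24·b = 2.08
P₂O₅: 0.22·a + 0.05·b = 1.7
Solving simultaneously: a = 7.36077, b = 1.61259.

7.36 lb product A, 1.61 lb product B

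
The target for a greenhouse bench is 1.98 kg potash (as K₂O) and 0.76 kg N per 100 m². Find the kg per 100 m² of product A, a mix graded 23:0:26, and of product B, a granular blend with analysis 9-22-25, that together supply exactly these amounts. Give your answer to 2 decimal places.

Let a = kg of product A, b = kg of product B (per 100 m²).
K₂O: 0.26·a + 0.25·b = 1.98
N: 0.23·a + 0.09·b = 0.76
Solving simultaneously: a = 0.346041, b = 7.56012.

0.35 kg product A, 7.56 kg product B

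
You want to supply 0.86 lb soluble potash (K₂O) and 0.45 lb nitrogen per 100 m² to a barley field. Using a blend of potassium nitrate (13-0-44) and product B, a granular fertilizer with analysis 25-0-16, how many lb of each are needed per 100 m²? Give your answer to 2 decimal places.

1.60 lb potassium nitrate, 0.97 lb product B

With a, b = lb per 100 m² of potassium nitrate and product B:
K₂O: 0.44·a + 0.16·b = 0.86
N: 0.13·a + 0.25·b = 0.45
Solving simultaneously: a = 1.60314, b = 0.966368.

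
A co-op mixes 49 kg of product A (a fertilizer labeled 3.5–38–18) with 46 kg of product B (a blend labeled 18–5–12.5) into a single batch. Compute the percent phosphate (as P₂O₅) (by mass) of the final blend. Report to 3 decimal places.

Total mass = 49 + 46 = 95 kg.
P₂O₅ mass = 38%×49 + 5%×46 = 20.92 kg.
% P₂O₅ = 20.92 / 95 = 22.0211%.

22.021% P₂O₅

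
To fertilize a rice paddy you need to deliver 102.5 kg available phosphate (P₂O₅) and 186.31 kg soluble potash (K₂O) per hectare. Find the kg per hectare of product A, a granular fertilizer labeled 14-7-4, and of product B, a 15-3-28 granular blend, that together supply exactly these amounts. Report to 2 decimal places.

With a, b = kg per hectare of product A and product B:
P₂O₅: 0.07·a + 0.03·b = 102.5
K₂O: 0.04·a + 0.28·b = 186.31
Solving simultaneously: a = 1256.016, b = 485.962.

1256.02 kg product A, 485.96 kg product B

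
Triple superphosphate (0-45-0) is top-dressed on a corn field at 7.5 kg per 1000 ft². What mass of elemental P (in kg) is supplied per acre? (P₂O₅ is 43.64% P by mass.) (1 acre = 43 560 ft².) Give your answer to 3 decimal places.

64.157 kg P per acre

P₂O₅ per 1000 ft² = 7.5 × 45% = 3.375 kg.
Elemental P = 3.375 × 0.4364 = 1.47285 kg per 1000 ft².
Convert to per acre: 1.47285 × 43.56 = 64.1573 kg.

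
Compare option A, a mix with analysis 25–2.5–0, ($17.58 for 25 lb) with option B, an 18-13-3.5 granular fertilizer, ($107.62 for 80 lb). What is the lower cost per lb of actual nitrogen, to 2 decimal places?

$2.81 per lb N (option A)

option A: N per bag = 25 × 25% = 6.25 lb; cost = 17.58 / 6.25 = $2.8128/lb N.
option B: N per bag = 80 × 18% = 14.4 lb; cost = 107.62 / 14.4 = $7.4736/lb N.
option A is cheaper.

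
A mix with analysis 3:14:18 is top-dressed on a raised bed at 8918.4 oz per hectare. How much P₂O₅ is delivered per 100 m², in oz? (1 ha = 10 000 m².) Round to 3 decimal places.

12.486 oz P₂O₅ per hundred sq m

P₂O₅ per hectare = 8918.4 × 14% = 1248.58 oz.
Convert to per 100 m²: 1248.58 × 0.01 = 12.4858 oz.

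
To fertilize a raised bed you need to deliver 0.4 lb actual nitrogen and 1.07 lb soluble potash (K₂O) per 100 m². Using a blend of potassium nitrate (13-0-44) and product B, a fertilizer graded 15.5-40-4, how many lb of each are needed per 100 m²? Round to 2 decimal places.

2.38 lb potassium nitrate, 0.59 lb product B

Per-100 m² balance (a = potassium nitrate, b = product B):
N: 0.13·a + 0.155·b = 0.4
K₂O: 0.44·a + 0.04·b = 1.07
Eliminate a: (row1) − 0.13/0.44·(row2) → 0.143182·b = 0.0838636, so b = 0.585714.
Back-substitute: a = (0.4 − 0.155·0.585714) / 0.13 = 2.37857.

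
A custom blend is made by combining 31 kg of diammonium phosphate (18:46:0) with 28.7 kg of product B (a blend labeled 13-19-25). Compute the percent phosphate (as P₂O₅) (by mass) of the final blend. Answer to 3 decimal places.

33.020% P₂O₅

Total mass = 31 + 28.7 = 59.7 kg.
P₂O₅ mass = 46%×31 + 19%×28.7 = 19.713 kg.
% P₂O₅ = 19.713 / 59.7 = 33.0201%.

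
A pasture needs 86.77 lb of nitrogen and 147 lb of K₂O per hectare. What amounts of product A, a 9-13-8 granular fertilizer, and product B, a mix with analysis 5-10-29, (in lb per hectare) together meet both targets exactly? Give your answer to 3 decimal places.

With a, b = lb per hectare of product A and product B:
N: 0.09·a + 0.05·b = 86.77
K₂O: 0.08·a + 0.29·b = 147
From row1: a = (86.77 − 0.05·b) / 0.09.
Into row2: 0.08·(86.77 − 0.05·b)/0.09 + 0.29·b = 147 → b = 284.54299, a = 806.0317.

806.032 lb product A, 284.543 lb product B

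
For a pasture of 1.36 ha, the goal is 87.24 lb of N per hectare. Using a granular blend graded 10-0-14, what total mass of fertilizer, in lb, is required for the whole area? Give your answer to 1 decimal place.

1186.5 lb

Product per hectare = 87.24 / 10% = 872.4 lb.
Total product = 872.4 × 1.36 = 1186.46 lb.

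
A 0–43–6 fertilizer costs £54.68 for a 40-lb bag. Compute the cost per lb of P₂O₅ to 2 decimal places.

£3.18 per lb P₂O₅

P₂O₅ in bag = 40 × 43% = 17.2 lb.
Cost per lb P₂O₅ = £54.68 / 17.2 = £3.1791.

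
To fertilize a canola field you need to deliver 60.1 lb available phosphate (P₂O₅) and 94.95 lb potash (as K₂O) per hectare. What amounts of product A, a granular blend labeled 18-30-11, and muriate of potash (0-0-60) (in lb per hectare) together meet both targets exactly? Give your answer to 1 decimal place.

Per-hectare balance (a = product A, b = muriate of potash):
P₂O₅: 0.3·a + 0·b = 60.1
K₂O: 0.11·a + 0.6·b = 94.95
Eliminate a: (row1) − 0.3/0.11·(row2) → -1.63636·b = -198.855, so b = 121.522.
Back-substitute: a = (60.1 − 0·121.522) / 0.3 = 200.333.

200.3 lb product A, 121.5 lb muriate of potash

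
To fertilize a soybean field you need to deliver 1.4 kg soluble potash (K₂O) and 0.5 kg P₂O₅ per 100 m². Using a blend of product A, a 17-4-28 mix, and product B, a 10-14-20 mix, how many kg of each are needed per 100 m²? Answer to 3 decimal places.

3.077 kg product A, 2.692 kg product B

With a, b = kg per 100 m² of product A and product B:
K₂O: 0.28·a + 0.2·b = 1.4
P₂O₅: 0.04·a + 0.14·b = 0.5
Solving simultaneously: a = 3.07692, b = 2.69231.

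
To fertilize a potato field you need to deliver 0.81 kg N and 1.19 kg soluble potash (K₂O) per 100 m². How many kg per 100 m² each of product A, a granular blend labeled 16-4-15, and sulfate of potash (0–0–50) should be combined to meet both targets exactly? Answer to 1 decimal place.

Let a = kg of product A, b = kg of sulfate of potash (per 100 m²).
N: 0.16·a + 0·b = 0.81
K₂O: 0.15·a + 0.5·b = 1.19
From row1: a = (0.81 − 0·b) / 0.16.
Into row2: 0.15·(0.81 − 0·b)/0.16 + 0.5·b = 1.19 → b = 0.86125, a = 5.0625.

5.1 kg product A, 0.9 kg sulfate of potash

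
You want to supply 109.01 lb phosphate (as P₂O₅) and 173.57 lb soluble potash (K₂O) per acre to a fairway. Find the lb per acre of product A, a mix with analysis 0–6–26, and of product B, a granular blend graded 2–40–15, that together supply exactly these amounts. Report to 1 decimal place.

558.7 lb product A, 188.7 lb product B

Let a = lb of product A, b = lb of product B (per acre).
P₂O₅: 0.06·a + 0.4·b = 109.01
K₂O: 0.26·a + 0.15·b = 173.57
Solving simultaneously: a = 558.7, b = 188.72.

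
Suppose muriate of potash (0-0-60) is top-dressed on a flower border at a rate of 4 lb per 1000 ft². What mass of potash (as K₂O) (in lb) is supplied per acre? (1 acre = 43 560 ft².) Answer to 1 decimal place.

K₂O per 1000 ft² = 4 × 60% = 2.4 lb.
Convert to per acre: 2.4 × 43.56 = 104.544 lb.

104.5 lb K₂O per acre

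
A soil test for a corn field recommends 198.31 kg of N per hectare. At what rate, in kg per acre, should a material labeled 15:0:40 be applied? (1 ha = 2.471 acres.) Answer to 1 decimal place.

535.0 kg of product per acre

Product per hectare = 198.31 / 15% = 1322.07 kg.
Convert to per acre: 1322.07 × 0.404694 = 535.033 kg.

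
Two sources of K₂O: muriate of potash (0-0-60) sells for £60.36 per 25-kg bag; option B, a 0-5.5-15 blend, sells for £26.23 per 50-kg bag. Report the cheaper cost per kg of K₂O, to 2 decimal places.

£3.50 per kg K₂O (option B)

muriate of potash: K₂O per bag = 25 × 60% = 15 kg; cost = 60.36 / 15 = £4.0240/kg K₂O.
option B: K₂O per bag = 50 × 15% = 7.5 kg; cost = 26.23 / 7.5 = £3.4973/kg K₂O.
option B is cheaper.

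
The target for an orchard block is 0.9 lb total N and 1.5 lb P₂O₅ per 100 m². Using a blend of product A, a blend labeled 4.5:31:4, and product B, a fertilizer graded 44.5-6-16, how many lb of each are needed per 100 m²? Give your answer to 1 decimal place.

Per-100 m² balance (a = product A, b = product B):
N: 0.045·a + 0.445·b = 0.9
P₂O₅: 0.31·a + 0.06·b = 1.5
Solving simultaneously: a = 4.53604, b = 1.56377.

4.5 lb product A, 1.6 lb product B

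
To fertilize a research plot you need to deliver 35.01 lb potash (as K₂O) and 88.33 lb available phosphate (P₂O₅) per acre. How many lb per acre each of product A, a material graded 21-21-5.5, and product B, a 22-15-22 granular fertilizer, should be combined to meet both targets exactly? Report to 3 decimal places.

Let a = lb of product A, b = lb of product B (per acre).
K₂O: 0.055·a + 0.22·b = 35.01
P₂O₅: 0.21·a + 0.15·b = 88.33
Solving simultaneously: a = 373.6785, b = 65.7167.

373.679 lb product A, 65.717 lb product B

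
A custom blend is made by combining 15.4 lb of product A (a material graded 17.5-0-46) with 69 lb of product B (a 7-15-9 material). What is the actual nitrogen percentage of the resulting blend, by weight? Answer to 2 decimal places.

Total mass = 15.4 + 69 = 84.4 lb.
N mass = 17.5%×15.4 + 7%×69 = 7.525 lb.
% N = 7.525 / 84.4 = 8.91588%.

8.92% N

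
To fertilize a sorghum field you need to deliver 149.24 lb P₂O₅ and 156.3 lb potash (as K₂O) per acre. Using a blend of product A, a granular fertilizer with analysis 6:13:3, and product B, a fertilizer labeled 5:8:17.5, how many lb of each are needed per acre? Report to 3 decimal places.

Let a = lb of product A, b = lb of product B (per acre).
P₂O₅: 0.13·a + 0.08·b = 149.24
K₂O: 0.03·a + 0.175·b = 156.3
Eliminate b: (row1) − 0.08/0.175·(row2) → 0.116286·a = 77.7886, so a = 668.94349.
Then b = (156.3 − 0.03·668.94349) / 0.175 = 778.4668.

668.943 lb product A, 778.467 lb product B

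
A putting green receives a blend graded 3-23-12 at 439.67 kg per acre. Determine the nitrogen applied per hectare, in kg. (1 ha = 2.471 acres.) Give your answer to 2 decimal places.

32.59 kg N per hectare

nitrogen per acre = 439.67 × 3% = 13.1901 kg.
Convert to per hectare: 13.1901 × 2.471 = 32.5927 kg.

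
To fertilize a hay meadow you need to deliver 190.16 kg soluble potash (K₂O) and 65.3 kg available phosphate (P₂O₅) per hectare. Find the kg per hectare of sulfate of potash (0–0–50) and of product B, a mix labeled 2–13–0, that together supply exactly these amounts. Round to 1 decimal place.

380.3 kg sulfate of potash, 502.3 kg product B

Let a = kg of sulfate of potash, b = kg of product B (per hectare).
K₂O: 0.5·a + 0·b = 190.16
P₂O₅: 0·a + 0.13·b = 65.3
Solving simultaneously: a = 380.32, b = 502.308.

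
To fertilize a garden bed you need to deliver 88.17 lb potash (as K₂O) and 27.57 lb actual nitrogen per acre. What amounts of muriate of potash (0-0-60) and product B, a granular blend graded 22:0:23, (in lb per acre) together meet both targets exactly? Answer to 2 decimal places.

With a, b = lb per acre of muriate of potash and product B:
K₂O: 0.6·a + 0.23·b = 88.17
N: 0·a + 0.22·b = 27.57
Solving simultaneously: a = 98.9114, b = 125.318.

98.91 lb muriate of potash, 125.32 lb product B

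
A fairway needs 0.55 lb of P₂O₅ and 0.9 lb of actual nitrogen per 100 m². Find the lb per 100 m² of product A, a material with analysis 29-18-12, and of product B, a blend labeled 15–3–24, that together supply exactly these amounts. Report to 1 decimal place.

3.0 lb product A, 0.1 lb product B

Per-100 m² balance (a = product A, b = product B):
P₂O₅: 0.18·a + 0.03·b = 0.55
N: 0.29·a + 0.15·b = 0.9
Solving simultaneously: a = 3.03279, b = 0.136612.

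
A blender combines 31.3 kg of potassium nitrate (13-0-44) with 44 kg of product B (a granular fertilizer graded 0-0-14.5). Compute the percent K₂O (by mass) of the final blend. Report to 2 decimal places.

Total mass = 31.3 + 44 = 75.3 kg.
K₂O mass = 44%×31.3 + 14.5%×44 = 20.152 kg.
% K₂O = 20.152 / 75.3 = 26.7623%.

26.76% K₂O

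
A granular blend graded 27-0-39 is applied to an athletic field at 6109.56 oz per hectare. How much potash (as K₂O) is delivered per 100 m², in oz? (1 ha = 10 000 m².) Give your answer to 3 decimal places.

K₂O per hectare = 6109.56 × 39% = 2382.73 oz.
Convert to per 100 m²: 2382.73 × 0.01 = 23.8273 oz.

23.827 oz K₂O per hundred sq m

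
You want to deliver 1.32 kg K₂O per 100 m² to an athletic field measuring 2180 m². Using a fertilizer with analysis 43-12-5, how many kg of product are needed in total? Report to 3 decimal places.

575.520 kg

Product per 100 m² = 1.32 / 5% = 26.4 kg.
Total product = 26.4 × 2180 / 100 = 575.52 kg.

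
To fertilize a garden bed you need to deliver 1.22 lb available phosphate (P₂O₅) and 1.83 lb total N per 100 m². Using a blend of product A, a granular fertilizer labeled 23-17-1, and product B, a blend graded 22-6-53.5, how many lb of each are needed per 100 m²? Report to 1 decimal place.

6.7 lb product A, 1.3 lb product B

Let a = lb of product A, b = lb of product B (per 100 m²).
P₂O₅: 0.17·a + 0.06·b = 1.22
N: 0.23·a + 0.22·b = 1.83
Solving simultaneously: a = 6.72034, b = 1.29237.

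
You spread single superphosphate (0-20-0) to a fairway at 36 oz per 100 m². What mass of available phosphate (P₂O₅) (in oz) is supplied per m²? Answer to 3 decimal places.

P₂O₅ per 100 m² = 36 × 20% = 7.2 oz.
Convert to per m²: 7.2 × 0.01 = 0.072 oz.

0.072 oz P₂O₅ per sq m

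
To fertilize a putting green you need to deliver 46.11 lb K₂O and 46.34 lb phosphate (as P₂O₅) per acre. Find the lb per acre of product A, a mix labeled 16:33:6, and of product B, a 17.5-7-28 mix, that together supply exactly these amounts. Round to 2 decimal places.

110.52 lb product A, 141.00 lb product B

Let a = lb of product A, b = lb of product B (per acre).
K₂O: 0.06·a + 0.28·b = 46.11
P₂O₅: 0.33·a + 0.07·b = 46.34
Eliminate b: (row1) − 0.28/0.07·(row2) → -1.26·a = -139.25, so a = 110.516.
Then b = (46.34 − 0.33·110.516) / 0.07 = 140.997.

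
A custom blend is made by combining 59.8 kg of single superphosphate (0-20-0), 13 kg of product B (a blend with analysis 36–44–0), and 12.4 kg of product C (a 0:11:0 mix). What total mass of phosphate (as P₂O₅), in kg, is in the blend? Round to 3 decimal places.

P₂O₅ mass = 20%×59.8 + 44%×13 + 11%×12.4 = 19.044 kg.

19.044 kg P₂O₅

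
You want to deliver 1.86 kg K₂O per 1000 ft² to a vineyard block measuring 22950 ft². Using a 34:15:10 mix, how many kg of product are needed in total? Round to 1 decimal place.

426.9 kg

Product per 1000 ft² = 1.86 / 10% = 18.6 kg.
Total product = 18.6 × 22950 / 1000 = 426.87 kg.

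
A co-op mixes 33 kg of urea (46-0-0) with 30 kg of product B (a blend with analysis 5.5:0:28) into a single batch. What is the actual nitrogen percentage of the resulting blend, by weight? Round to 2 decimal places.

Total mass = 33 + 30 = 63 kg.
N mass = 46%×33 + 5.5%×30 = 16.83 kg.
% N = 16.83 / 63 = 26.7143%.

26.71% N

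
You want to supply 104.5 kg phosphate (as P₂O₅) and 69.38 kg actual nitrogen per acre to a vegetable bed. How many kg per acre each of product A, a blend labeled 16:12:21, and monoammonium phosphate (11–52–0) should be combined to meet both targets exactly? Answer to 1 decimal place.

351.2 kg product A, 119.9 kg monoammonium phosphate

With a, b = kg per acre of product A and monoammonium phosphate:
P₂O₅: 0.12·a + 0.52·b = 104.5
N: 0.16·a + 0.11·b = 69.38
Solving simultaneously: a = 351.18, b = 119.92.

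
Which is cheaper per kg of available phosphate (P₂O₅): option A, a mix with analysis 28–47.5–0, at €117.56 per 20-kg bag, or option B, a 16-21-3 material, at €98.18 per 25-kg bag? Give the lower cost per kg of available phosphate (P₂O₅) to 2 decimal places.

€12.37 per kg P₂O₅ (option A)

option A: P₂O₅ per bag = 20 × 47.5% = 9.5 kg; cost = 117.56 / 9.5 = €12.3747/kg P₂O₅.
option B: P₂O₅ per bag = 25 × 21% = 5.25 kg; cost = 98.18 / 5.25 = €18.7010/kg P₂O₅.
option A is cheaper.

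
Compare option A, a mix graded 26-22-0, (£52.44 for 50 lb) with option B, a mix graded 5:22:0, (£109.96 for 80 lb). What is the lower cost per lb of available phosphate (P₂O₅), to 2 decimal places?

option A: P₂O₅ per bag = 50 × 22% = 11 lb; cost = 52.44 / 11 = £4.7673/lb P₂O₅.
option B: P₂O₅ per bag = 80 × 22% = 17.6 lb; cost = 109.96 / 17.6 = £6.2477/lb P₂O₅.
option A is cheaper.

£4.77 per lb P₂O₅ (option A)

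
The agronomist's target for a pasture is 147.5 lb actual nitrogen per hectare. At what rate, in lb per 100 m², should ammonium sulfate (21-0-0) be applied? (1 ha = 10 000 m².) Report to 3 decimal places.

Product per hectare = 147.5 / 21% = 702.381 lb.
Convert to per 100 m²: 702.381 × 0.01 = 7.02381 lb.

7.024 lb of product per hundred sq m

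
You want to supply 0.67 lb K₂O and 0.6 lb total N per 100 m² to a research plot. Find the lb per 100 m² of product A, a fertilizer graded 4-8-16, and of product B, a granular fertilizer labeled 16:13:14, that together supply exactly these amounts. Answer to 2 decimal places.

1.16 lb product A, 3.46 lb product B

With a, b = lb per 100 m² of product A and product B:
K₂O: 0.16·a + 0.14·b = 0.67
N: 0.04·a + 0.16·b = 0.6
Eliminate b: (row1) − 0.14/0.16·(row2) → 0.125·a = 0.145, so a = 1.16.
Then b = (0.6 − 0.04·1.16) / 0.16 = 3.46.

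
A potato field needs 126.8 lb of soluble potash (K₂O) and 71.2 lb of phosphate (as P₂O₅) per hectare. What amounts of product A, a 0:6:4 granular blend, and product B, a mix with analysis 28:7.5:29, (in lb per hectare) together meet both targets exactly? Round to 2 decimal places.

773.47 lb product A, 330.56 lb product B

Per-hectare balance (a = product A, b = product B):
K₂O: 0.04·a + 0.29·b = 126.8
P₂O₅: 0.06·a + 0.075·b = 71.2
Solving simultaneously: a = 773.472, b = 330.556.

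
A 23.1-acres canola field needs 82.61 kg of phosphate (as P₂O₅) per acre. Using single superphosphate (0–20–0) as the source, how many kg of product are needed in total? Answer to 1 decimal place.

Product per acre = 82.61 / 20% = 413.05 kg.
Total product = 413.05 × 23.1 = 9541.45 kg.

9541.5 kg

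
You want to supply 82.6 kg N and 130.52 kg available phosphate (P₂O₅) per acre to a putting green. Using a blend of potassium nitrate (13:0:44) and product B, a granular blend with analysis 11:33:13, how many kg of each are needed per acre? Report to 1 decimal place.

300.7 kg potassium nitrate, 395.5 kg product B

With a, b = kg per acre of potassium nitrate and product B:
N: 0.13·a + 0.11·b = 82.6
P₂O₅: 0·a + 0.33·b = 130.52
Solving simultaneously: a = 300.718, b = 395.515.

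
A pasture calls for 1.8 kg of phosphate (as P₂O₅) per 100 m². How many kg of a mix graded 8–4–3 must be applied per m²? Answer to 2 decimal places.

0.45 kg of product per sq m

Product per 100 m² = 1.8 / 4% = 45 kg.
Convert to per m²: 45 × 0.01 = 0.45 kg.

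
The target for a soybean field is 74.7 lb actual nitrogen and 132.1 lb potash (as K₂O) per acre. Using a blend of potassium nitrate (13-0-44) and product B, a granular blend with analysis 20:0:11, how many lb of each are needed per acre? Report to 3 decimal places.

246.988 lb potassium nitrate, 212.958 lb product B

With a, b = lb per acre of potassium nitrate and product B:
N: 0.13·a + 0.2·b = 74.7
K₂O: 0.44·a + 0.11·b = 132.1
From row1: a = (74.7 − 0.2·b) / 0.13.
Into row2: 0.44·(74.7 − 0.2·b)/0.13 + 0.11·b = 132.1 → b = 212.9579, a = 246.9878.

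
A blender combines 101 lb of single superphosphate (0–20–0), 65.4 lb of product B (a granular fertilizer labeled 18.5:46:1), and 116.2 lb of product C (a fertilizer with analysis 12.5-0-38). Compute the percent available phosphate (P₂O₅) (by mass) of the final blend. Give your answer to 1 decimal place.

Total mass = 101 + 65.4 + 116.2 = 282.6 lb.
P₂O₅ mass = 20%×101 + 46%×65.4 + 0%×116.2 = 50.284 lb.
% P₂O₅ = 50.284 / 282.6 = 17.7933%.

17.8% P₂O₅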